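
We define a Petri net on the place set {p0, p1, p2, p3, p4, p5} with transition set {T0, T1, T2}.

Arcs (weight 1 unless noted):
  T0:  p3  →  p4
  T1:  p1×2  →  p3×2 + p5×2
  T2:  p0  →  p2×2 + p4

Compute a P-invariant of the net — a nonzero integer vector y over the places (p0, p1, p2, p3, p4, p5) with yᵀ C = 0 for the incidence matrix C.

y = (p0:2, p1:0, p2:1, p3:0, p4:0, p5:0)

Incidence matrix C (rows=places, cols=transitions):
       T0   T1   T2
   p0   0    0   -1
   p1   0   -2    0
   p2   0    0    2
   p3  -1    2    0
   p4   1    0    1
   p5   0    2    0

Candidate y = [2, 0, 1, 0, 0, 0]; check y·C column-wise:
  col T0: 2·0 + 1·0 + 0·-1 + 0·1 = 0
  col T1: 2·0 + 0·-2 + 1·0 + 0·2 + 0·2 = 0
  col T2: 2·-1 + 1·2 + 0·1 = 0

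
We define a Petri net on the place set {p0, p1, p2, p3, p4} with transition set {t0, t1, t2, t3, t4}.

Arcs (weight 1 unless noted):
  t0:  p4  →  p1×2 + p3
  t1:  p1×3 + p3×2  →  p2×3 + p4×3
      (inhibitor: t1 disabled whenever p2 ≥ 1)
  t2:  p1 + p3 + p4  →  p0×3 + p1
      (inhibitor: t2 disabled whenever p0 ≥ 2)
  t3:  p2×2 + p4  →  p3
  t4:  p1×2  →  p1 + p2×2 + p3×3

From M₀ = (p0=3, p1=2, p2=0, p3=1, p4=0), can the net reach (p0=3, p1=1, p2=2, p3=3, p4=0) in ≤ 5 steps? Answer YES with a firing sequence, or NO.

NO — not reachable within 5 firings

depth 0: 1 marking
depth 1: 2 markings reached so far
depth 2: 2 markings reached so far
(frontier empty at depth 2; search complete)
target is not among the 2 markings reachable within 5 steps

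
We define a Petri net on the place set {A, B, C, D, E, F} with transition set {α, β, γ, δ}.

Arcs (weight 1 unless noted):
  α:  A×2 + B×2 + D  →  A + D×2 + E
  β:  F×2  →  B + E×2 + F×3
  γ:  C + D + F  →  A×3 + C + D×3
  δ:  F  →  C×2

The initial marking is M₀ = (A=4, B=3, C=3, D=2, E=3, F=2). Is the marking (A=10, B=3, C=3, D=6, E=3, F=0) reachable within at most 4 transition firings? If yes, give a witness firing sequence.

step 1: fire γ:  (A=4, B=3, C=3, D=2, E=3, F=2) → (A=7, B=3, C=3, D=4, E=3, F=1)
step 2: fire γ:  (A=7, B=3, C=3, D=4, E=3, F=1) → (A=10, B=3, C=3, D=6, E=3, F=0)

YES — reachable via ⟨γ, γ⟩ (2 firings)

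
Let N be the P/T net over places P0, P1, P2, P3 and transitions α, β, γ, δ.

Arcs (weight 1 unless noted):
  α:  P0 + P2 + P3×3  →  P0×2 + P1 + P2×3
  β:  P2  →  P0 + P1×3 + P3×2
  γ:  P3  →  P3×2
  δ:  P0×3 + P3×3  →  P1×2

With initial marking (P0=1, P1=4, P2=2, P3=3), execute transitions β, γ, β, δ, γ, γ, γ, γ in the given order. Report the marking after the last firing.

step 1: fire β:  (P0=1, P1=4, P2=2, P3=3) → (P0=2, P1=7, P2=1, P3=5)
step 2: fire γ:  (P0=2, P1=7, P2=1, P3=5) → (P0=2, P1=7, P2=1, P3=6)
step 3: fire β:  (P0=2, P1=7, P2=1, P3=6) → (P0=3, P1=10, P2=0, P3=8)
step 4: fire δ:  (P0=3, P1=10, P2=0, P3=8) → (P0=0, P1=12, P2=0, P3=5)
step 5: fire γ:  (P0=0, P1=12, P2=0, P3=5) → (P0=0, P1=12, P2=0, P3=6)
step 6: fire γ:  (P0=0, P1=12, P2=0, P3=6) → (P0=0, P1=12, P2=0, P3=7)
step 7: fire γ:  (P0=0, P1=12, P2=0, P3=7) → (P0=0, P1=12, P2=0, P3=8)
step 8: fire γ:  (P0=0, P1=12, P2=0, P3=8) → (P0=0, P1=12, P2=0, P3=9)

(P0=0, P1=12, P2=0, P3=9)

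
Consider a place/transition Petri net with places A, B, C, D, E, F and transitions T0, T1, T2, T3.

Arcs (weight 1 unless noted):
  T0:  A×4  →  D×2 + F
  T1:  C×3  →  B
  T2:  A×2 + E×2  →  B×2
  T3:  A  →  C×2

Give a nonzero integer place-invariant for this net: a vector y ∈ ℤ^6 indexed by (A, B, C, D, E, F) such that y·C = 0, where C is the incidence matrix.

Incidence matrix C (rows=places, cols=transitions):
       T0   T1   T2   T3
    A  -4    0   -2   -1
    B   0    1    2    0
    C   0   -3    0    2
    D   2    0    0    0
    E   0    0   -2    0
    F   1    0    0    0

Candidate y = [2, 3, 1, 4, 1, 0]; check y·C column-wise:
  col T0: 2·-4 + 3·0 + 1·0 + 4·2 + 1·0 + 0·1 = 0
  col T1: 2·0 + 3·1 + 1·-3 + 4·0 + 1·0 = 0
  col T2: 2·-2 + 3·2 + 1·0 + 4·0 + 1·-2 = 0
  col T3: 2·-1 + 3·0 + 1·2 + 4·0 + 1·0 = 0

y = (A:2, B:3, C:1, D:4, E:1, F:0)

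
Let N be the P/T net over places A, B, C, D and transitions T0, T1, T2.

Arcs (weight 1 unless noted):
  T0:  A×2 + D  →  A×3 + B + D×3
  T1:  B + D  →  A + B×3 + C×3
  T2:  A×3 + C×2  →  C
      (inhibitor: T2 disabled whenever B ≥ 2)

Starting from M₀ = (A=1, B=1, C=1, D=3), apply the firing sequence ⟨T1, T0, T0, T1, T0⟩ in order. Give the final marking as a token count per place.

step 1: fire T1:  (A=1, B=1, C=1, D=3) → (A=2, B=3, C=4, D=2)
step 2: fire T0:  (A=2, B=3, C=4, D=2) → (A=3, B=4, C=4, D=4)
step 3: fire T0:  (A=3, B=4, C=4, D=4) → (A=4, B=5, C=4, D=6)
step 4: fire T1:  (A=4, B=5, C=4, D=6) → (A=5, B=7, C=7, D=5)
step 5: fire T0:  (A=5, B=7, C=7, D=5) → (A=6, B=8, C=7, D=7)

(A=6, B=8, C=7, D=7)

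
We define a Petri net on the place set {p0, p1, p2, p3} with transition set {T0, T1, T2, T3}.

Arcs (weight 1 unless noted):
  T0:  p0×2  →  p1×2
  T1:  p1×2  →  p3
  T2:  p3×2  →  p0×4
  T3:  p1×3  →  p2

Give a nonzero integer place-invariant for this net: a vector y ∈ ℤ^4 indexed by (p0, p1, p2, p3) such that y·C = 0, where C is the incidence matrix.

y = (p0:1, p1:1, p2:3, p3:2)

Incidence matrix C (rows=places, cols=transitions):
       T0   T1   T2   T3
   p0  -2    0    4    0
   p1   2   -2    0   -3
   p2   0    0    0    1
   p3   0    1   -2    0

Candidate y = [1, 1, 3, 2]; check y·C column-wise:
  col T0: 1·-2 + 1·2 + 3·0 + 2·0 = 0
  col T1: 1·0 + 1·-2 + 3·0 + 2·1 = 0
  col T2: 1·4 + 1·0 + 3·0 + 2·-2 = 0
  col T3: 1·0 + 1·-3 + 3·1 + 2·0 = 0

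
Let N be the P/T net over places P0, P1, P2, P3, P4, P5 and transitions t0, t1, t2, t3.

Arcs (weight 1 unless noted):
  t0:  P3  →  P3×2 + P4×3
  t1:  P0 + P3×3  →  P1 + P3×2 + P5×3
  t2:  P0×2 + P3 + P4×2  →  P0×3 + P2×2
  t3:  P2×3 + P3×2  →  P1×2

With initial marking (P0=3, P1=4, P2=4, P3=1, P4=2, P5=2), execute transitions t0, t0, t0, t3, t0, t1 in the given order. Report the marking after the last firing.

(P0=2, P1=7, P2=1, P3=2, P4=14, P5=5)

step 1: fire t0:  (P0=3, P1=4, P2=4, P3=1, P4=2, P5=2) → (P0=3, P1=4, P2=4, P3=2, P4=5, P5=2)
step 2: fire t0:  (P0=3, P1=4, P2=4, P3=2, P4=5, P5=2) → (P0=3, P1=4, P2=4, P3=3, P4=8, P5=2)
step 3: fire t0:  (P0=3, P1=4, P2=4, P3=3, P4=8, P5=2) → (P0=3, P1=4, P2=4, P3=4, P4=11, P5=2)
step 4: fire t3:  (P0=3, P1=4, P2=4, P3=4, P4=11, P5=2) → (P0=3, P1=6, P2=1, P3=2, P4=11, P5=2)
step 5: fire t0:  (P0=3, P1=6, P2=1, P3=2, P4=11, P5=2) → (P0=3, P1=6, P2=1, P3=3, P4=14, P5=2)
step 6: fire t1:  (P0=3, P1=6, P2=1, P3=3, P4=14, P5=2) → (P0=2, P1=7, P2=1, P3=2, P4=14, P5=5)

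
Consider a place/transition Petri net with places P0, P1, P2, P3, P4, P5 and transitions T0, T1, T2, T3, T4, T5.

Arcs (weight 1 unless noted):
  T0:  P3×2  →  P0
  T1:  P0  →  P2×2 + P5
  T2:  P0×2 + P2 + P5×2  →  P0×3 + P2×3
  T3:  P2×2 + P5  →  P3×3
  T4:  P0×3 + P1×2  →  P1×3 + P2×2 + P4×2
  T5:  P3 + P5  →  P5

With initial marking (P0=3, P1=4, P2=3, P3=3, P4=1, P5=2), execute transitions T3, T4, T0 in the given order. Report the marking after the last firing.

(P0=1, P1=5, P2=3, P3=4, P4=3, P5=1)

step 1: fire T3:  (P0=3, P1=4, P2=3, P3=3, P4=1, P5=2) → (P0=3, P1=4, P2=1, P3=6, P4=1, P5=1)
step 2: fire T4:  (P0=3, P1=4, P2=1, P3=6, P4=1, P5=1) → (P0=0, P1=5, P2=3, P3=6, P4=3, P5=1)
step 3: fire T0:  (P0=0, P1=5, P2=3, P3=6, P4=3, P5=1) → (P0=1, P1=5, P2=3, P3=4, P4=3, P5=1)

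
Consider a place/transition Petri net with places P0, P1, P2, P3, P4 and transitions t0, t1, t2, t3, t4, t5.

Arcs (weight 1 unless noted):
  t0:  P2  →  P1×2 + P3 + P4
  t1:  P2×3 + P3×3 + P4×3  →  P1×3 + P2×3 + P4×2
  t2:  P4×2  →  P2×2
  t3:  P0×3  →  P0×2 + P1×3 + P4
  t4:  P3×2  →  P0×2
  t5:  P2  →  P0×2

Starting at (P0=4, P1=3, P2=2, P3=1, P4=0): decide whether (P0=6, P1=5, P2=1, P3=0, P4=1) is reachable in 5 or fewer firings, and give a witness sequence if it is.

YES — reachable via ⟨t0, t4⟩ (2 firings)

step 1: fire t0:  (P0=4, P1=3, P2=2, P3=1, P4=0) → (P0=4, P1=5, P2=1, P3=2, P4=1)
step 2: fire t4:  (P0=4, P1=5, P2=1, P3=2, P4=1) → (P0=6, P1=5, P2=1, P3=0, P4=1)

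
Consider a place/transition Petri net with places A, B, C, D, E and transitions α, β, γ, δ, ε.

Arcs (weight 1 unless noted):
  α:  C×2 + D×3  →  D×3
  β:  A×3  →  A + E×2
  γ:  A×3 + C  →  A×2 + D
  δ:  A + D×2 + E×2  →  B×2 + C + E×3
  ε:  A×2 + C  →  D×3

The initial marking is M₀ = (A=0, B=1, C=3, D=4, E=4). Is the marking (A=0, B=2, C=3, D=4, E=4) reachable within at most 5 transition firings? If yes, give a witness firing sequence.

NO — not reachable within 5 firings

depth 0: 1 marking
depth 1: 2 markings reached so far
depth 2: 2 markings reached so far
(frontier empty at depth 2; search complete)
target is not among the 2 markings reachable within 5 steps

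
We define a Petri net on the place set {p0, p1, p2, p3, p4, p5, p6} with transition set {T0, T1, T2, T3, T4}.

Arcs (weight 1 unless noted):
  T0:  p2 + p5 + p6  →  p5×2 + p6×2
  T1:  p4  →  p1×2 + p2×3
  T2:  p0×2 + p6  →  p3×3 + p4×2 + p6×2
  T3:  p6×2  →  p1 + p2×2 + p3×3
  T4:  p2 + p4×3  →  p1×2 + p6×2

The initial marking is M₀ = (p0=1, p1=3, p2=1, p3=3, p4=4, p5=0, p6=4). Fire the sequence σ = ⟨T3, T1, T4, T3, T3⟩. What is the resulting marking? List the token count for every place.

step 1: fire T3:  (p0=1, p1=3, p2=1, p3=3, p4=4, p5=0, p6=4) → (p0=1, p1=4, p2=3, p3=6, p4=4, p5=0, p6=2)
step 2: fire T1:  (p0=1, p1=4, p2=3, p3=6, p4=4, p5=0, p6=2) → (p0=1, p1=6, p2=6, p3=6, p4=3, p5=0, p6=2)
step 3: fire T4:  (p0=1, p1=6, p2=6, p3=6, p4=3, p5=0, p6=2) → (p0=1, p1=8, p2=5, p3=6, p4=0, p5=0, p6=4)
step 4: fire T3:  (p0=1, p1=8, p2=5, p3=6, p4=0, p5=0, p6=4) → (p0=1, p1=9, p2=7, p3=9, p4=0, p5=0, p6=2)
step 5: fire T3:  (p0=1, p1=9, p2=7, p3=9, p4=0, p5=0, p6=2) → (p0=1, p1=10, p2=9, p3=12, p4=0, p5=0, p6=0)

(p0=1, p1=10, p2=9, p3=12, p4=0, p5=0, p6=0)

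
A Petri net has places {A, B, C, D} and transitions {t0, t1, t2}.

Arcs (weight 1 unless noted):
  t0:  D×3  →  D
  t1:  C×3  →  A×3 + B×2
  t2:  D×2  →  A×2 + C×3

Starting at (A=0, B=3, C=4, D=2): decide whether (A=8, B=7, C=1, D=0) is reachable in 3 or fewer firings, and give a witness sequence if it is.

YES — reachable via ⟨t1, t2, t1⟩ (3 firings)

step 1: fire t1:  (A=0, B=3, C=4, D=2) → (A=3, B=5, C=1, D=2)
step 2: fire t2:  (A=3, B=5, C=1, D=2) → (A=5, B=5, C=4, D=0)
step 3: fire t1:  (A=5, B=5, C=4, D=0) → (A=8, B=7, C=1, D=0)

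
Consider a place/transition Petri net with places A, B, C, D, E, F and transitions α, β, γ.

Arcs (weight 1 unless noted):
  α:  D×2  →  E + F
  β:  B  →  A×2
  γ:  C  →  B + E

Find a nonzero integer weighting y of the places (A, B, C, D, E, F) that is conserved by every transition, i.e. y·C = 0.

y = (A:1, B:2, C:2, D:0, E:0, F:0)

Incidence matrix C (rows=places, cols=transitions):
        α    β    γ
    A   0    2    0
    B   0   -1    1
    C   0    0   -1
    D  -2    0    0
    E   1    0    1
    F   1    0    0

Candidate y = [1, 2, 2, 0, 0, 0]; check y·C column-wise:
  col α: 1·0 + 2·0 + 2·0 + 0·-2 + 0·1 + 0·1 = 0
  col β: 1·2 + 2·-1 + 2·0 = 0
  col γ: 1·0 + 2·1 + 2·-1 + 0·1 = 0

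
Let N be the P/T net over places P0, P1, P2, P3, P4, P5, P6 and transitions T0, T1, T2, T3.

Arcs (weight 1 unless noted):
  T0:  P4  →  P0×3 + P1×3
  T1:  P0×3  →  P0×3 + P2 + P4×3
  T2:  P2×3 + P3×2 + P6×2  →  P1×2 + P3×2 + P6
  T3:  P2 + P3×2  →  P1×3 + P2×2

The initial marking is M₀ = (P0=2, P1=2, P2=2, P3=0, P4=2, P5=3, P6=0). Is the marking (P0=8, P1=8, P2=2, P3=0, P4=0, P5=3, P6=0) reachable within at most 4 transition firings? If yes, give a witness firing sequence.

step 1: fire T0:  (P0=2, P1=2, P2=2, P3=0, P4=2, P5=3, P6=0) → (P0=5, P1=5, P2=2, P3=0, P4=1, P5=3, P6=0)
step 2: fire T0:  (P0=5, P1=5, P2=2, P3=0, P4=1, P5=3, P6=0) → (P0=8, P1=8, P2=2, P3=0, P4=0, P5=3, P6=0)

YES — reachable via ⟨T0, T0⟩ (2 firings)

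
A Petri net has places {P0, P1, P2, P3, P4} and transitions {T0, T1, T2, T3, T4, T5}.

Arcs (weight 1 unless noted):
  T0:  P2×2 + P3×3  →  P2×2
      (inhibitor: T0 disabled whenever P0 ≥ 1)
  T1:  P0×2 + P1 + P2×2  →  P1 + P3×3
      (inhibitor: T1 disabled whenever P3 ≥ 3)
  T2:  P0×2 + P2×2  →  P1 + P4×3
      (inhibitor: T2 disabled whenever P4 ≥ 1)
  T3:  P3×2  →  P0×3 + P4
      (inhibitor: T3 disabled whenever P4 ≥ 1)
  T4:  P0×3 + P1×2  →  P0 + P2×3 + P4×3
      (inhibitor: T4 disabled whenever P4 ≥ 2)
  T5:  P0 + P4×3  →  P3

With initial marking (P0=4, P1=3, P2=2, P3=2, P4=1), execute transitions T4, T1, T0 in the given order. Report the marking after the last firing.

(P0=0, P1=1, P2=3, P3=2, P4=4)

step 1: fire T4:  (P0=4, P1=3, P2=2, P3=2, P4=1) → (P0=2, P1=1, P2=5, P3=2, P4=4)
step 2: fire T1:  (P0=2, P1=1, P2=5, P3=2, P4=4) → (P0=0, P1=1, P2=3, P3=5, P4=4)
step 3: fire T0:  (P0=0, P1=1, P2=3, P3=5, P4=4) → (P0=0, P1=1, P2=3, P3=2, P4=4)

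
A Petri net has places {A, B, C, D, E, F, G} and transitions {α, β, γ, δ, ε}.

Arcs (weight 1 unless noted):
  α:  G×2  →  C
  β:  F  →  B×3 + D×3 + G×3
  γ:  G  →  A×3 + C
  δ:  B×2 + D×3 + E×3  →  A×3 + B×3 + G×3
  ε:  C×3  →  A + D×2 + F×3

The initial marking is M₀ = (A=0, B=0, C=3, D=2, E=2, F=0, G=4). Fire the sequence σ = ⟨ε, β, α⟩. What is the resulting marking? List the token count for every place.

(A=1, B=3, C=1, D=7, E=2, F=2, G=5)

step 1: fire ε:  (A=0, B=0, C=3, D=2, E=2, F=0, G=4) → (A=1, B=0, C=0, D=4, E=2, F=3, G=4)
step 2: fire β:  (A=1, B=0, C=0, D=4, E=2, F=3, G=4) → (A=1, B=3, C=0, D=7, E=2, F=2, G=7)
step 3: fire α:  (A=1, B=3, C=0, D=7, E=2, F=2, G=7) → (A=1, B=3, C=1, D=7, E=2, F=2, G=5)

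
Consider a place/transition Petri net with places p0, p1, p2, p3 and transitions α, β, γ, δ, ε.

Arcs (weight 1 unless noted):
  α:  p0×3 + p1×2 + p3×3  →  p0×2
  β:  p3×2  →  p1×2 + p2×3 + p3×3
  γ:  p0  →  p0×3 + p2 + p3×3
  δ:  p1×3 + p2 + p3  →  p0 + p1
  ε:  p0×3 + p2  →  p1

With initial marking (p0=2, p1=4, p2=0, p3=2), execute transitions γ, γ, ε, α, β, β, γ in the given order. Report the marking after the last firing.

step 1: fire γ:  (p0=2, p1=4, p2=0, p3=2) → (p0=4, p1=4, p2=1, p3=5)
step 2: fire γ:  (p0=4, p1=4, p2=1, p3=5) → (p0=6, p1=4, p2=2, p3=8)
step 3: fire ε:  (p0=6, p1=4, p2=2, p3=8) → (p0=3, p1=5, p2=1, p3=8)
step 4: fire α:  (p0=3, p1=5, p2=1, p3=8) → (p0=2, p1=3, p2=1, p3=5)
step 5: fire β:  (p0=2, p1=3, p2=1, p3=5) → (p0=2, p1=5, p2=4, p3=6)
step 6: fire β:  (p0=2, p1=5, p2=4, p3=6) → (p0=2, p1=7, p2=7, p3=7)
step 7: fire γ:  (p0=2, p1=7, p2=7, p3=7) → (p0=4, p1=7, p2=8, p3=10)

(p0=4, p1=7, p2=8, p3=10)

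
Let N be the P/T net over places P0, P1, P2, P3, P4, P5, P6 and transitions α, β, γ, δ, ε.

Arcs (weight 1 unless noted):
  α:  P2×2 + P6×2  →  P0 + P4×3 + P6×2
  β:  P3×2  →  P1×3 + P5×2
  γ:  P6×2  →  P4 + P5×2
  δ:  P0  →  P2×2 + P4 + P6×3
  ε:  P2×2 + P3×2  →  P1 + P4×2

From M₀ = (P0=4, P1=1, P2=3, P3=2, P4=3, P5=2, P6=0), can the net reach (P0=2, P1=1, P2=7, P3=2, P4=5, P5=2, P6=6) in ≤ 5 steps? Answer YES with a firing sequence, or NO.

YES — reachable via ⟨δ, δ⟩ (2 firings)

step 1: fire δ:  (P0=4, P1=1, P2=3, P3=2, P4=3, P5=2, P6=0) → (P0=3, P1=1, P2=5, P3=2, P4=4, P5=2, P6=3)
step 2: fire δ:  (P0=3, P1=1, P2=5, P3=2, P4=4, P5=2, P6=3) → (P0=2, P1=1, P2=7, P3=2, P4=5, P5=2, P6=6)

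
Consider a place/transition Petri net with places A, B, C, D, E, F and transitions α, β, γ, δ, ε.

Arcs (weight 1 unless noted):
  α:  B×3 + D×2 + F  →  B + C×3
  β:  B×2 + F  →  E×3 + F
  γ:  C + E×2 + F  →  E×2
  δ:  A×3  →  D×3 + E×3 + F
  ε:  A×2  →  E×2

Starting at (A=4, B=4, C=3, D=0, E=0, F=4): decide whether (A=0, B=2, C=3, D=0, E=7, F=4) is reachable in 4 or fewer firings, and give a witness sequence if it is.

step 1: fire β:  (A=4, B=4, C=3, D=0, E=0, F=4) → (A=4, B=2, C=3, D=0, E=3, F=4)
step 2: fire ε:  (A=4, B=2, C=3, D=0, E=3, F=4) → (A=2, B=2, C=3, D=0, E=5, F=4)
step 3: fire ε:  (A=2, B=2, C=3, D=0, E=5, F=4) → (A=0, B=2, C=3, D=0, E=7, F=4)

YES — reachable via ⟨β, ε, ε⟩ (3 firings)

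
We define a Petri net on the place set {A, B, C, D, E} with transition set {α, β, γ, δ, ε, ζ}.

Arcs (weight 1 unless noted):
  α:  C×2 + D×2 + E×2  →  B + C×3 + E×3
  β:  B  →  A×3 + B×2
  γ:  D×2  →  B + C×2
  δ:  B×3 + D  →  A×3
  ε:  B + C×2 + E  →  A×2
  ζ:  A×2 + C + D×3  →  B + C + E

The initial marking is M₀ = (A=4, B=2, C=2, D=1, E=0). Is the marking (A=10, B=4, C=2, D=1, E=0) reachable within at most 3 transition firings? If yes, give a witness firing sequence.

YES — reachable via ⟨β, β⟩ (2 firings)

step 1: fire β:  (A=4, B=2, C=2, D=1, E=0) → (A=7, B=3, C=2, D=1, E=0)
step 2: fire β:  (A=7, B=3, C=2, D=1, E=0) → (A=10, B=4, C=2, D=1, E=0)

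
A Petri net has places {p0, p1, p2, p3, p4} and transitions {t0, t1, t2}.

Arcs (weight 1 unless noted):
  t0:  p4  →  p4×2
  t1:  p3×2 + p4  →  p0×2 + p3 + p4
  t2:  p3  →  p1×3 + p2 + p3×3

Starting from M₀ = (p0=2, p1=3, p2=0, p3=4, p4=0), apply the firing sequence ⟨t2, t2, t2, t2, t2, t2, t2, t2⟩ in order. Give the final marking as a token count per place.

step 1: fire t2:  (p0=2, p1=3, p2=0, p3=4, p4=0) → (p0=2, p1=6, p2=1, p3=6, p4=0)
step 2: fire t2:  (p0=2, p1=6, p2=1, p3=6, p4=0) → (p0=2, p1=9, p2=2, p3=8, p4=0)
step 3: fire t2:  (p0=2, p1=9, p2=2, p3=8, p4=0) → (p0=2, p1=12, p2=3, p3=10, p4=0)
step 4: fire t2:  (p0=2, p1=12, p2=3, p3=10, p4=0) → (p0=2, p1=15, p2=4, p3=12, p4=0)
step 5: fire t2:  (p0=2, p1=15, p2=4, p3=12, p4=0) → (p0=2, p1=18, p2=5, p3=14, p4=0)
step 6: fire t2:  (p0=2, p1=18, p2=5, p3=14, p4=0) → (p0=2, p1=21, p2=6, p3=16, p4=0)
step 7: fire t2:  (p0=2, p1=21, p2=6, p3=16, p4=0) → (p0=2, p1=24, p2=7, p3=18, p4=0)
step 8: fire t2:  (p0=2, p1=24, p2=7, p3=18, p4=0) → (p0=2, p1=27, p2=8, p3=20, p4=0)

(p0=2, p1=27, p2=8, p3=20, p4=0)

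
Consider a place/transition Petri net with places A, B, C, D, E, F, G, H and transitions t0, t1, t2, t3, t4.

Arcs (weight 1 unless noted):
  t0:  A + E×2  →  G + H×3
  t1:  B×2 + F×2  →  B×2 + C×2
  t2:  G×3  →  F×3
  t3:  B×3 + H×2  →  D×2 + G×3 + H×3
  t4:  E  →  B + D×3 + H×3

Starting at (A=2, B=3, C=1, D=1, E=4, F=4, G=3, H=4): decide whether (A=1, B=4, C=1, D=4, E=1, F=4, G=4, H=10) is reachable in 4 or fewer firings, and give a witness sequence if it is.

step 1: fire t0:  (A=2, B=3, C=1, D=1, E=4, F=4, G=3, H=4) → (A=1, B=3, C=1, D=1, E=2, F=4, G=4, H=7)
step 2: fire t4:  (A=1, B=3, C=1, D=1, E=2, F=4, G=4, H=7) → (A=1, B=4, C=1, D=4, E=1, F=4, G=4, H=10)

YES — reachable via ⟨t0, t4⟩ (2 firings)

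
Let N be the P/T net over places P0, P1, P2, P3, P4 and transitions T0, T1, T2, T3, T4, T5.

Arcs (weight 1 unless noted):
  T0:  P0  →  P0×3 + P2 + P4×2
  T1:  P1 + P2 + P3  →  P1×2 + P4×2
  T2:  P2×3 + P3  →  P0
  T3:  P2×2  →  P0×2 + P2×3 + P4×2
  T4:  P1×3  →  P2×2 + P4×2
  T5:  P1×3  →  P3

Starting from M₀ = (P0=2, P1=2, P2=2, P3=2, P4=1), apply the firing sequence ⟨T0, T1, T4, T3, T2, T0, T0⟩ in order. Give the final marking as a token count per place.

(P0=11, P1=0, P2=4, P3=0, P4=13)

step 1: fire T0:  (P0=2, P1=2, P2=2, P3=2, P4=1) → (P0=4, P1=2, P2=3, P3=2, P4=3)
step 2: fire T1:  (P0=4, P1=2, P2=3, P3=2, P4=3) → (P0=4, P1=3, P2=2, P3=1, P4=5)
step 3: fire T4:  (P0=4, P1=3, P2=2, P3=1, P4=5) → (P0=4, P1=0, P2=4, P3=1, P4=7)
step 4: fire T3:  (P0=4, P1=0, P2=4, P3=1, P4=7) → (P0=6, P1=0, P2=5, P3=1, P4=9)
step 5: fire T2:  (P0=6, P1=0, P2=5, P3=1, P4=9) → (P0=7, P1=0, P2=2, P3=0, P4=9)
step 6: fire T0:  (P0=7, P1=0, P2=2, P3=0, P4=9) → (P0=9, P1=0, P2=3, P3=0, P4=11)
step 7: fire T0:  (P0=9, P1=0, P2=3, P3=0, P4=11) → (P0=11, P1=0, P2=4, P3=0, P4=13)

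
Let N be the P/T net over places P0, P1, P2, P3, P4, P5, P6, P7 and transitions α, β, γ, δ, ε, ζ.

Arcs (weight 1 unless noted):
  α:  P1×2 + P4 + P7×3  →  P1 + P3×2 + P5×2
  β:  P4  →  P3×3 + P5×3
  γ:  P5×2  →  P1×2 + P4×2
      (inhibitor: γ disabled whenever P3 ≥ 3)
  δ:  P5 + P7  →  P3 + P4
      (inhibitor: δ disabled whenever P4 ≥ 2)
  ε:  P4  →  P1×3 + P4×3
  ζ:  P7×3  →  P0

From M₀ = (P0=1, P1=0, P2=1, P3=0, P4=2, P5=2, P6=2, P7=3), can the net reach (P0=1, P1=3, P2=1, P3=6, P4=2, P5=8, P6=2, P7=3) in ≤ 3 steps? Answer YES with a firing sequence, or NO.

step 1: fire β:  (P0=1, P1=0, P2=1, P3=0, P4=2, P5=2, P6=2, P7=3) → (P0=1, P1=0, P2=1, P3=3, P4=1, P5=5, P6=2, P7=3)
step 2: fire ε:  (P0=1, P1=0, P2=1, P3=3, P4=1, P5=5, P6=2, P7=3) → (P0=1, P1=3, P2=1, P3=3, P4=3, P5=5, P6=2, P7=3)
step 3: fire β:  (P0=1, P1=3, P2=1, P3=3, P4=3, P5=5, P6=2, P7=3) → (P0=1, P1=3, P2=1, P3=6, P4=2, P5=8, P6=2, P7=3)

YES — reachable via ⟨β, ε, β⟩ (3 firings)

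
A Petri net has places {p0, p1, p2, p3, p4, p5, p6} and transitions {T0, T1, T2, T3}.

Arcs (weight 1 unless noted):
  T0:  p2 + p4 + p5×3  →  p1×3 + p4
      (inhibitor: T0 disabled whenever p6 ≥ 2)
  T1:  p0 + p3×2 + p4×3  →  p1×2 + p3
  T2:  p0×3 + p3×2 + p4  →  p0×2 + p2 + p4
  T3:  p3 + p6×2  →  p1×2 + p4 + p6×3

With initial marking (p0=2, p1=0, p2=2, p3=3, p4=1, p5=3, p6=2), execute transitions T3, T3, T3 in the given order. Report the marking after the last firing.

(p0=2, p1=6, p2=2, p3=0, p4=4, p5=3, p6=5)

step 1: fire T3:  (p0=2, p1=0, p2=2, p3=3, p4=1, p5=3, p6=2) → (p0=2, p1=2, p2=2, p3=2, p4=2, p5=3, p6=3)
step 2: fire T3:  (p0=2, p1=2, p2=2, p3=2, p4=2, p5=3, p6=3) → (p0=2, p1=4, p2=2, p3=1, p4=3, p5=3, p6=4)
step 3: fire T3:  (p0=2, p1=4, p2=2, p3=1, p4=3, p5=3, p6=4) → (p0=2, p1=6, p2=2, p3=0, p4=4, p5=3, p6=5)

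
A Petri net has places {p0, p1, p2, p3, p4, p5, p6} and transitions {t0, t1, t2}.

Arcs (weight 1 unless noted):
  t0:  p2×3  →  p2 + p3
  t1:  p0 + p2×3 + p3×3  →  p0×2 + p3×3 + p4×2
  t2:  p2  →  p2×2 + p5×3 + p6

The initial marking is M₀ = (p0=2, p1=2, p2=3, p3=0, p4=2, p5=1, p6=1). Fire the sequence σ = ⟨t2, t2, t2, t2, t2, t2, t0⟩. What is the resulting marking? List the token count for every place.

(p0=2, p1=2, p2=7, p3=1, p4=2, p5=19, p6=7)

step 1: fire t2:  (p0=2, p1=2, p2=3, p3=0, p4=2, p5=1, p6=1) → (p0=2, p1=2, p2=4, p3=0, p4=2, p5=4, p6=2)
step 2: fire t2:  (p0=2, p1=2, p2=4, p3=0, p4=2, p5=4, p6=2) → (p0=2, p1=2, p2=5, p3=0, p4=2, p5=7, p6=3)
step 3: fire t2:  (p0=2, p1=2, p2=5, p3=0, p4=2, p5=7, p6=3) → (p0=2, p1=2, p2=6, p3=0, p4=2, p5=10, p6=4)
step 4: fire t2:  (p0=2, p1=2, p2=6, p3=0, p4=2, p5=10, p6=4) → (p0=2, p1=2, p2=7, p3=0, p4=2, p5=13, p6=5)
step 5: fire t2:  (p0=2, p1=2, p2=7, p3=0, p4=2, p5=13, p6=5) → (p0=2, p1=2, p2=8, p3=0, p4=2, p5=16, p6=6)
step 6: fire t2:  (p0=2, p1=2, p2=8, p3=0, p4=2, p5=16, p6=6) → (p0=2, p1=2, p2=9, p3=0, p4=2, p5=19, p6=7)
step 7: fire t0:  (p0=2, p1=2, p2=9, p3=0, p4=2, p5=19, p6=7) → (p0=2, p1=2, p2=7, p3=1, p4=2, p5=19, p6=7)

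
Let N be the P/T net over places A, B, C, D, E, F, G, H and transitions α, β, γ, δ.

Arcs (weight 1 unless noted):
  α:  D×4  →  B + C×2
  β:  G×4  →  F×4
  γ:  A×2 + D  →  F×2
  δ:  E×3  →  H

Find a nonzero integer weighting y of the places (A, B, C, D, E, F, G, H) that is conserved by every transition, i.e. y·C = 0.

y = (A:0, B:2, C:-1, D:0, E:0, F:0, G:0, H:0)

Incidence matrix C (rows=places, cols=transitions):
        α    β    γ    δ
    A   0    0   -2    0
    B   1    0    0    0
    C   2    0    0    0
    D  -4    0   -1    0
    E   0    0    0   -3
    F   0    4    2    0
    G   0   -4    0    0
    H   0    0    0    1

Candidate y = [0, 2, -1, 0, 0, 0, 0, 0]; check y·C column-wise:
  col α: 2·1 + -1·2 + 0·-4 = 0
  col β: 2·0 + -1·0 + 0·4 + 0·-4 = 0
  col γ: 0·-2 + 2·0 + -1·0 + 0·-1 + 0·2 = 0
  col δ: 2·0 + -1·0 + 0·-3 + 0·1 = 0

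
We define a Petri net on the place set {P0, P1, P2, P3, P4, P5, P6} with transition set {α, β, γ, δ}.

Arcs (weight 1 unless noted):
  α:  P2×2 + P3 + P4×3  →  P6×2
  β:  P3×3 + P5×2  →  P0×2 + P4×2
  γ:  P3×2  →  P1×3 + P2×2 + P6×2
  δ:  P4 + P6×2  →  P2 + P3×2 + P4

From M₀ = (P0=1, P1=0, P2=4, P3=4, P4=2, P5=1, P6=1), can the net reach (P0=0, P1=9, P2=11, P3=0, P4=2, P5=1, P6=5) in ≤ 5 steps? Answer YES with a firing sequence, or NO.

depth 0: 1 marking
depth 1: 2 markings reached so far
depth 2: 4 markings reached so far
depth 3: 5 markings reached so far
depth 4: 7 markings reached so far
depth 5: 8 markings reached so far
target is not among the 8 markings reachable within 5 steps

NO — not reachable within 5 firings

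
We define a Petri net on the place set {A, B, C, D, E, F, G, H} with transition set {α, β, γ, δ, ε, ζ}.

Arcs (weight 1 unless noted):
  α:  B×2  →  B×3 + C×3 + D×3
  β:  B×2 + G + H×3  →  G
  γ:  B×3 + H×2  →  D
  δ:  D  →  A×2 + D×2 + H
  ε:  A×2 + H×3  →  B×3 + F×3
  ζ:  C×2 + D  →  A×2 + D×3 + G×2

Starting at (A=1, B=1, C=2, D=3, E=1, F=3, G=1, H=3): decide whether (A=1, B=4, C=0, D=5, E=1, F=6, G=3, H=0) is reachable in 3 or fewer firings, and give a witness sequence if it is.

step 1: fire ζ:  (A=1, B=1, C=2, D=3, E=1, F=3, G=1, H=3) → (A=3, B=1, C=0, D=5, E=1, F=3, G=3, H=3)
step 2: fire ε:  (A=3, B=1, C=0, D=5, E=1, F=3, G=3, H=3) → (A=1, B=4, C=0, D=5, E=1, F=6, G=3, H=0)

YES — reachable via ⟨ζ, ε⟩ (2 firings)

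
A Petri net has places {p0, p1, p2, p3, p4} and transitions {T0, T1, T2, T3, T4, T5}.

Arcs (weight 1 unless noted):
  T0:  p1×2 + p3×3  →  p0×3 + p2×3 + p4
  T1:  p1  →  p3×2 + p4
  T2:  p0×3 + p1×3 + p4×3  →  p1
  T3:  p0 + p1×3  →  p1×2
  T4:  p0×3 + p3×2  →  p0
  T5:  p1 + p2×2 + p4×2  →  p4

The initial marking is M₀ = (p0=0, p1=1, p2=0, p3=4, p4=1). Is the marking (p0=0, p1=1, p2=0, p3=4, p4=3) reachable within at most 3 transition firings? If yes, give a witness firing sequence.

NO — not reachable within 3 firings

depth 0: 1 marking
depth 1: 2 markings reached so far
depth 2: 2 markings reached so far
(frontier empty at depth 2; search complete)
target is not among the 2 markings reachable within 3 steps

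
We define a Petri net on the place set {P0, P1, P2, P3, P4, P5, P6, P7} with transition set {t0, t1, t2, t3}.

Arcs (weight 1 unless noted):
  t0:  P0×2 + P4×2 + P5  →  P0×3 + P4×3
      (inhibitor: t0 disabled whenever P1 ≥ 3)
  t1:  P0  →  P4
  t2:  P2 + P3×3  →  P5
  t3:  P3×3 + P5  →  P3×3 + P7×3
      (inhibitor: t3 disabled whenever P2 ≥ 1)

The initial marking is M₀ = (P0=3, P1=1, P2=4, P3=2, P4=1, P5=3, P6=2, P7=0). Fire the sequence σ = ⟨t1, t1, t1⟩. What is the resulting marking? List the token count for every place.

(P0=0, P1=1, P2=4, P3=2, P4=4, P5=3, P6=2, P7=0)

step 1: fire t1:  (P0=3, P1=1, P2=4, P3=2, P4=1, P5=3, P6=2, P7=0) → (P0=2, P1=1, P2=4, P3=2, P4=2, P5=3, P6=2, P7=0)
step 2: fire t1:  (P0=2, P1=1, P2=4, P3=2, P4=2, P5=3, P6=2, P7=0) → (P0=1, P1=1, P2=4, P3=2, P4=3, P5=3, P6=2, P7=0)
step 3: fire t1:  (P0=1, P1=1, P2=4, P3=2, P4=3, P5=3, P6=2, P7=0) → (P0=0, P1=1, P2=4, P3=2, P4=4, P5=3, P6=2, P7=0)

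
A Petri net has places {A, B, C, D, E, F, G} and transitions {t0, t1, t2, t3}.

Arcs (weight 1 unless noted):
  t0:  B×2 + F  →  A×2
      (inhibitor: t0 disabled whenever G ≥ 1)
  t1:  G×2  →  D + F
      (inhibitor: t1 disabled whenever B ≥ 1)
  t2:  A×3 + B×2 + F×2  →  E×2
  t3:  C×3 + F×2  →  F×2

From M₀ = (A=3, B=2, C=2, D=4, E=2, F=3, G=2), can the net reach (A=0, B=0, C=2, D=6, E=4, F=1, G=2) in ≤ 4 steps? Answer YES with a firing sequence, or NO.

NO — not reachable within 4 firings

depth 0: 1 marking
depth 1: 2 markings reached so far
depth 2: 3 markings reached so far
depth 3: 3 markings reached so far
(frontier empty at depth 3; search complete)
target is not among the 3 markings reachable within 4 steps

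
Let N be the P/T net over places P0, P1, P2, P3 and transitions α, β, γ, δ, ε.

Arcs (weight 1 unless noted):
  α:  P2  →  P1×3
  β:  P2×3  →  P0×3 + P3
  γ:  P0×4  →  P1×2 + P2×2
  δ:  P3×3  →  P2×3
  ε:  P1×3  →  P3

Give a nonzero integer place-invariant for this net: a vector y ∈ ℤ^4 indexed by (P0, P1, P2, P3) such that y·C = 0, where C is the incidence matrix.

y = (P0:2, P1:1, P2:3, P3:3)

Incidence matrix C (rows=places, cols=transitions):
        α    β    γ    δ    ε
   P0   0    3   -4    0    0
   P1   3    0    2    0   -3
   P2  -1   -3    2    3    0
   P3   0    1    0   -3    1

Candidate y = [2, 1, 3, 3]; check y·C column-wise:
  col α: 2·0 + 1·3 + 3·-1 + 3·0 = 0
  col β: 2·3 + 1·0 + 3·-3 + 3·1 = 0
  col γ: 2·-4 + 1·2 + 3·2 + 3·0 = 0
  col δ: 2·0 + 1·0 + 3·3 + 3·-3 = 0
  col ε: 2·0 + 1·-3 + 3·0 + 3·1 = 0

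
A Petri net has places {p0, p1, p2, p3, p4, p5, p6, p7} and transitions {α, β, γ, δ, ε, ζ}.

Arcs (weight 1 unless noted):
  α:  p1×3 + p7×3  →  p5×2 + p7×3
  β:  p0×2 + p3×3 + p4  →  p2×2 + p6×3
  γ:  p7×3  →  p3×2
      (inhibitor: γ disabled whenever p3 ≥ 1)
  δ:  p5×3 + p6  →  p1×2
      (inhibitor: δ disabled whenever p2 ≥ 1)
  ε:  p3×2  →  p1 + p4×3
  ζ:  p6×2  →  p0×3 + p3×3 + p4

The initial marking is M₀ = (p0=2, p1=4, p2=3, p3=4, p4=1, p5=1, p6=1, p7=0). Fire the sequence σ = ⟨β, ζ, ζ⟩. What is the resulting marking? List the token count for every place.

(p0=6, p1=4, p2=5, p3=7, p4=2, p5=1, p6=0, p7=0)

step 1: fire β:  (p0=2, p1=4, p2=3, p3=4, p4=1, p5=1, p6=1, p7=0) → (p0=0, p1=4, p2=5, p3=1, p4=0, p5=1, p6=4, p7=0)
step 2: fire ζ:  (p0=0, p1=4, p2=5, p3=1, p4=0, p5=1, p6=4, p7=0) → (p0=3, p1=4, p2=5, p3=4, p4=1, p5=1, p6=2, p7=0)
step 3: fire ζ:  (p0=3, p1=4, p2=5, p3=4, p4=1, p5=1, p6=2, p7=0) → (p0=6, p1=4, p2=5, p3=7, p4=2, p5=1, p6=0, p7=0)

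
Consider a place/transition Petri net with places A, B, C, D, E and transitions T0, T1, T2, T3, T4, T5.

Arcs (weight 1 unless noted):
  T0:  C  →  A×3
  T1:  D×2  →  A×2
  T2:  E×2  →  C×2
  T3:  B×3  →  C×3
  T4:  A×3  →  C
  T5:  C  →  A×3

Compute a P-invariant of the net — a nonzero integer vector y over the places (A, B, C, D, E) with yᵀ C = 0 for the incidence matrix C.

Incidence matrix C (rows=places, cols=transitions):
       T0   T1   T2   T3   T4   T5
    A   3    2    0    0   -3    3
    B   0    0    0   -3    0    0
    C  -1    0    2    3    1   -1
    D   0   -2    0    0    0    0
    E   0    0   -2    0    0    0

Candidate y = [1, 3, 3, 1, 3]; check y·C column-wise:
  col T0: 1·3 + 3·0 + 3·-1 + 1·0 + 3·0 = 0
  col T1: 1·2 + 3·0 + 3·0 + 1·-2 + 3·0 = 0
  col T2: 1·0 + 3·0 + 3·2 + 1·0 + 3·-2 = 0
  col T3: 1·0 + 3·-3 + 3·3 + 1·0 + 3·0 = 0
  col T4: 1·-3 + 3·0 + 3·1 + 1·0 + 3·0 = 0
  col T5: 1·3 + 3·0 + 3·-1 + 1·0 + 3·0 = 0

y = (A:1, B:3, C:3, D:1, E:3)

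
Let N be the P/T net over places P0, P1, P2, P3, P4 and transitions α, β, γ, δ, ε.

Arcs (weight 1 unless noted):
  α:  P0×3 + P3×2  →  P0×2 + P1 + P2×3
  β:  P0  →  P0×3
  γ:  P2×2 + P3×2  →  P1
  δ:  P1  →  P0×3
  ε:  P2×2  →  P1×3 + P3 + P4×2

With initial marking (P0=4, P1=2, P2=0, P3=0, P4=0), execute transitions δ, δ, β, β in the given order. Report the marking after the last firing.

(P0=14, P1=0, P2=0, P3=0, P4=0)

step 1: fire δ:  (P0=4, P1=2, P2=0, P3=0, P4=0) → (P0=7, P1=1, P2=0, P3=0, P4=0)
step 2: fire δ:  (P0=7, P1=1, P2=0, P3=0, P4=0) → (P0=10, P1=0, P2=0, P3=0, P4=0)
step 3: fire β:  (P0=10, P1=0, P2=0, P3=0, P4=0) → (P0=12, P1=0, P2=0, P3=0, P4=0)
step 4: fire β:  (P0=12, P1=0, P2=0, P3=0, P4=0) → (P0=14, P1=0, P2=0, P3=0, P4=0)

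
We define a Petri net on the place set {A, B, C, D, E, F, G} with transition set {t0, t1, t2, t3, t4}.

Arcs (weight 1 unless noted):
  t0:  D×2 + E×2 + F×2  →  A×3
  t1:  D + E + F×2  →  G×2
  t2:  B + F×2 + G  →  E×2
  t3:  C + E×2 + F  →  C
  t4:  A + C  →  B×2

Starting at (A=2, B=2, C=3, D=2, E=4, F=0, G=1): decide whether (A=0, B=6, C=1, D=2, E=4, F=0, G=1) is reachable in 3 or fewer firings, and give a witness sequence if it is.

step 1: fire t4:  (A=2, B=2, C=3, D=2, E=4, F=0, G=1) → (A=1, B=4, C=2, D=2, E=4, F=0, G=1)
step 2: fire t4:  (A=1, B=4, C=2, D=2, E=4, F=0, G=1) → (A=0, B=6, C=1, D=2, E=4, F=0, G=1)

YES — reachable via ⟨t4, t4⟩ (2 firings)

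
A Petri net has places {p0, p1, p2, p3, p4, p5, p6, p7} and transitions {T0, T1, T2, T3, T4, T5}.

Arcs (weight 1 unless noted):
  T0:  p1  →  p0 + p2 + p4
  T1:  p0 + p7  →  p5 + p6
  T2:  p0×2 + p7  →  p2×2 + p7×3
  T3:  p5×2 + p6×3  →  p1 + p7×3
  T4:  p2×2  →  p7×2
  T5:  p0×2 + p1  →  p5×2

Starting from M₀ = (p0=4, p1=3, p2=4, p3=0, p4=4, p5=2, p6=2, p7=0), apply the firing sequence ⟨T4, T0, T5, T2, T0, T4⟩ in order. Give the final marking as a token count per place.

(p0=2, p1=0, p2=4, p3=0, p4=6, p5=4, p6=2, p7=6)

step 1: fire T4:  (p0=4, p1=3, p2=4, p3=0, p4=4, p5=2, p6=2, p7=0) → (p0=4, p1=3, p2=2, p3=0, p4=4, p5=2, p6=2, p7=2)
step 2: fire T0:  (p0=4, p1=3, p2=2, p3=0, p4=4, p5=2, p6=2, p7=2) → (p0=5, p1=2, p2=3, p3=0, p4=5, p5=2, p6=2, p7=2)
step 3: fire T5:  (p0=5, p1=2, p2=3, p3=0, p4=5, p5=2, p6=2, p7=2) → (p0=3, p1=1, p2=3, p3=0, p4=5, p5=4, p6=2, p7=2)
step 4: fire T2:  (p0=3, p1=1, p2=3, p3=0, p4=5, p5=4, p6=2, p7=2) → (p0=1, p1=1, p2=5, p3=0, p4=5, p5=4, p6=2, p7=4)
step 5: fire T0:  (p0=1, p1=1, p2=5, p3=0, p4=5, p5=4, p6=2, p7=4) → (p0=2, p1=0, p2=6, p3=0, p4=6, p5=4, p6=2, p7=4)
step 6: fire T4:  (p0=2, p1=0, p2=6, p3=0, p4=6, p5=4, p6=2, p7=4) → (p0=2, p1=0, p2=4, p3=0, p4=6, p5=4, p6=2, p7=6)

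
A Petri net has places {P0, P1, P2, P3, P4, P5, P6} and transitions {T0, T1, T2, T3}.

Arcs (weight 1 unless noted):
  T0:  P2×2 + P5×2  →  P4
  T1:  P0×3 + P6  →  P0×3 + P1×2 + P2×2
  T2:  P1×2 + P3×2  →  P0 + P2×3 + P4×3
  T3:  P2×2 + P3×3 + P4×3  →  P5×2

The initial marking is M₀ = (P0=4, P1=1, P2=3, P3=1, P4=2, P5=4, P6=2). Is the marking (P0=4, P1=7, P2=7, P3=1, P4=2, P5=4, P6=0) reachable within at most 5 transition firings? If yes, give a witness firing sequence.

depth 0: 1 marking
depth 1: 3 markings reached so far
depth 2: 5 markings reached so far
depth 3: 7 markings reached so far
depth 4: 8 markings reached so far
depth 5: 8 markings reached so far
(frontier empty at depth 5; search complete)
target is not among the 8 markings reachable within 5 steps

NO — not reachable within 5 firings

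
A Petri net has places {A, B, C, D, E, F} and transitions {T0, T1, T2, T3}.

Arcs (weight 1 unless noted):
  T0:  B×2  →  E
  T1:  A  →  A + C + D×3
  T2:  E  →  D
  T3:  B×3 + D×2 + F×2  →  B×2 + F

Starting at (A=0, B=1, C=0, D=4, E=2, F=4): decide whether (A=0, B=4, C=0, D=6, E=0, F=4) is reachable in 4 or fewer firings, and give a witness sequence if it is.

depth 0: 1 marking
depth 1: 2 markings reached so far
depth 2: 3 markings reached so far
depth 3: 3 markings reached so far
(frontier empty at depth 3; search complete)
target is not among the 3 markings reachable within 4 steps

NO — not reachable within 4 firings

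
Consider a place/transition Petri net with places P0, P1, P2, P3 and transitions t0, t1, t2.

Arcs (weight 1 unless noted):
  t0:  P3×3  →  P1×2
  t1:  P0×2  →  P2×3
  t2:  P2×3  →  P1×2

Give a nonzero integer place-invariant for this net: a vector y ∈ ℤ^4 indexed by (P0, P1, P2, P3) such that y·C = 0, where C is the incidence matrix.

Incidence matrix C (rows=places, cols=transitions):
       t0   t1   t2
   P0   0   -2    0
   P1   2    0    2
   P2   0    3   -3
   P3  -3    0    0

Candidate y = [3, 3, 2, 2]; check y·C column-wise:
  col t0: 3·0 + 3·2 + 2·0 + 2·-3 = 0
  col t1: 3·-2 + 3·0 + 2·3 + 2·0 = 0
  col t2: 3·0 + 3·2 + 2·-3 + 2·0 = 0

y = (P0:3, P1:3, P2:2, P3:2)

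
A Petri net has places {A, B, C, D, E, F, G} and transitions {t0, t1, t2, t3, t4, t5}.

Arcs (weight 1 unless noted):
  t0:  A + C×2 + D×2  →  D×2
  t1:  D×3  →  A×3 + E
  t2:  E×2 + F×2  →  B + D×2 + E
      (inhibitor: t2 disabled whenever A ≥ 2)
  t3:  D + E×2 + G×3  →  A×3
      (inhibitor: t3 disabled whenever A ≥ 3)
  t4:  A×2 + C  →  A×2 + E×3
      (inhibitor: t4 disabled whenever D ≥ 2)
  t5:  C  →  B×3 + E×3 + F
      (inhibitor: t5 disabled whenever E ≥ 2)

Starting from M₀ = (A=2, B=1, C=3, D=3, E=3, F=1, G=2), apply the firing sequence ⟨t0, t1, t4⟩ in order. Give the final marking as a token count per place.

step 1: fire t0:  (A=2, B=1, C=3, D=3, E=3, F=1, G=2) → (A=1, B=1, C=1, D=3, E=3, F=1, G=2)
step 2: fire t1:  (A=1, B=1, C=1, D=3, E=3, F=1, G=2) → (A=4, B=1, C=1, D=0, E=4, F=1, G=2)
step 3: fire t4:  (A=4, B=1, C=1, D=0, E=4, F=1, G=2) → (A=4, B=1, C=0, D=0, E=7, F=1, G=2)

(A=4, B=1, C=0, D=0, E=7, F=1, G=2)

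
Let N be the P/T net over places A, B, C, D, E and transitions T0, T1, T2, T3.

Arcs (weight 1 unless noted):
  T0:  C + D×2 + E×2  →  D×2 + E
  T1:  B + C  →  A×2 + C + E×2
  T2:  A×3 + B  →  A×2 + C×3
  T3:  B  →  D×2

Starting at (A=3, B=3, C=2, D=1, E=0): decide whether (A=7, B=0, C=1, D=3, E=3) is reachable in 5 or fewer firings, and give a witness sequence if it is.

step 1: fire T1:  (A=3, B=3, C=2, D=1, E=0) → (A=5, B=2, C=2, D=1, E=2)
step 2: fire T1:  (A=5, B=2, C=2, D=1, E=2) → (A=7, B=1, C=2, D=1, E=4)
step 3: fire T3:  (A=7, B=1, C=2, D=1, E=4) → (A=7, B=0, C=2, D=3, E=4)
step 4: fire T0:  (A=7, B=0, C=2, D=3, E=4) → (A=7, B=0, C=1, D=3, E=3)

YES — reachable via ⟨T1, T1, T3, T0⟩ (4 firings)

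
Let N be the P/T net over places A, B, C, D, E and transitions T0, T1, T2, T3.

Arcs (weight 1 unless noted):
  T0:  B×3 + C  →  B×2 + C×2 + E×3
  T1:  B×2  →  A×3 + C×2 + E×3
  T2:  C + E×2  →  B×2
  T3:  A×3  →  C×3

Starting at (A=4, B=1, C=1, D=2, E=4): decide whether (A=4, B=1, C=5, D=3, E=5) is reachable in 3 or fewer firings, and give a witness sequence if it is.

NO — not reachable within 3 firings

depth 0: 1 marking
depth 1: 3 markings reached so far
depth 2: 5 markings reached so far
depth 3: 9 markings reached so far
target is not among the 9 markings reachable within 3 steps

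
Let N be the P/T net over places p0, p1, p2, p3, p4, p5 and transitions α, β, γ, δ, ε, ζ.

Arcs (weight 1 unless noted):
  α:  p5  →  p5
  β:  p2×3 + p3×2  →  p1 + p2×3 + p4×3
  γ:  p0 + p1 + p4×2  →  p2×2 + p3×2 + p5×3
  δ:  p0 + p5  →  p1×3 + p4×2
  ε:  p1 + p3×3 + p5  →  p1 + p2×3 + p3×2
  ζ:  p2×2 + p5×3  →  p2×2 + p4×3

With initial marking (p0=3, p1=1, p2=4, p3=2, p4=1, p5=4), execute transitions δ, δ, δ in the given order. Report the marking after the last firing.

(p0=0, p1=10, p2=4, p3=2, p4=7, p5=1)

step 1: fire δ:  (p0=3, p1=1, p2=4, p3=2, p4=1, p5=4) → (p0=2, p1=4, p2=4, p3=2, p4=3, p5=3)
step 2: fire δ:  (p0=2, p1=4, p2=4, p3=2, p4=3, p5=3) → (p0=1, p1=7, p2=4, p3=2, p4=5, p5=2)
step 3: fire δ:  (p0=1, p1=7, p2=4, p3=2, p4=5, p5=2) → (p0=0, p1=10, p2=4, p3=2, p4=7, p5=1)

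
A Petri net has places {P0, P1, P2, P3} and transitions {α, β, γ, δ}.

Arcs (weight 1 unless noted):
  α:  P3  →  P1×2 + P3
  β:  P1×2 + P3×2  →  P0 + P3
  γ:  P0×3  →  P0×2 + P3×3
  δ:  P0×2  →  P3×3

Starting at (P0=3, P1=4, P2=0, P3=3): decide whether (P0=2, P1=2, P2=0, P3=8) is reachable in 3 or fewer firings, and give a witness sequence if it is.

YES — reachable via ⟨β, γ, γ⟩ (3 firings)

step 1: fire β:  (P0=3, P1=4, P2=0, P3=3) → (P0=4, P1=2, P2=0, P3=2)
step 2: fire γ:  (P0=4, P1=2, P2=0, P3=2) → (P0=3, P1=2, P2=0, P3=5)
step 3: fire γ:  (P0=3, P1=2, P2=0, P3=5) → (P0=2, P1=2, P2=0, P3=8)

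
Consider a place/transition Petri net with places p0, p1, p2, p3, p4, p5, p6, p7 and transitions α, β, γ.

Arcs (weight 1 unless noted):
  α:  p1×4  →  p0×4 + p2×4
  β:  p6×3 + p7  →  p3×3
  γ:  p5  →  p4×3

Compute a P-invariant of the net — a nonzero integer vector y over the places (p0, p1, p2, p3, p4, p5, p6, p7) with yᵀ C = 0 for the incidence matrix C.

y = (p0:1, p1:1, p2:0, p3:0, p4:0, p5:0, p6:0, p7:0)

Incidence matrix C (rows=places, cols=transitions):
        α    β    γ
   p0   4    0    0
   p1  -4    0    0
   p2   4    0    0
   p3   0    3    0
   p4   0    0    3
   p5   0    0   -1
   p6   0   -3    0
   p7   0   -1    0

Candidate y = [1, 1, 0, 0, 0, 0, 0, 0]; check y·C column-wise:
  col α: 1·4 + 1·-4 + 0·4 = 0
  col β: 1·0 + 1·0 + 0·3 + 0·-3 + 0·-1 = 0
  col γ: 1·0 + 1·0 + 0·3 + 0·-1 = 0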